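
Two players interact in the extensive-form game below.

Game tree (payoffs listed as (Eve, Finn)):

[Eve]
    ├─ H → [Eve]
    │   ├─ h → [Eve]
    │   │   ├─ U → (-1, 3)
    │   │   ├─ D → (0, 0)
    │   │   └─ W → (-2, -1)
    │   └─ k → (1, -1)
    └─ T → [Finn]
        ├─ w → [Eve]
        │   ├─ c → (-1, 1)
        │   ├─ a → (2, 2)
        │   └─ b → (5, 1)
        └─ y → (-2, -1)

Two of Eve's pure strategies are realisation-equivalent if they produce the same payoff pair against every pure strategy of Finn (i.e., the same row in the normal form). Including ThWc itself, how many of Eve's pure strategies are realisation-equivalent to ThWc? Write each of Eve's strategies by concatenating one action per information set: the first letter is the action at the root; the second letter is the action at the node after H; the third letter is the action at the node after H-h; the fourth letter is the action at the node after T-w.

Row for ThWc (columns w, y): (-1,1) (-2,-1).
Under ThWc, Eve's choice at the node after H and at the node after H-h can never be reached regardless of what Finn does, so varying those choices leaves every outcome unchanged.
Holding the reachable choices fixed and varying the unreachable ones freely already gives 2 × 3 = 6 equivalent strategies.
No other strategy reproduces this row, so those 6 are the full class: ThUc, ThDc, ThWc, TkUc, TkDc, TkWc.

6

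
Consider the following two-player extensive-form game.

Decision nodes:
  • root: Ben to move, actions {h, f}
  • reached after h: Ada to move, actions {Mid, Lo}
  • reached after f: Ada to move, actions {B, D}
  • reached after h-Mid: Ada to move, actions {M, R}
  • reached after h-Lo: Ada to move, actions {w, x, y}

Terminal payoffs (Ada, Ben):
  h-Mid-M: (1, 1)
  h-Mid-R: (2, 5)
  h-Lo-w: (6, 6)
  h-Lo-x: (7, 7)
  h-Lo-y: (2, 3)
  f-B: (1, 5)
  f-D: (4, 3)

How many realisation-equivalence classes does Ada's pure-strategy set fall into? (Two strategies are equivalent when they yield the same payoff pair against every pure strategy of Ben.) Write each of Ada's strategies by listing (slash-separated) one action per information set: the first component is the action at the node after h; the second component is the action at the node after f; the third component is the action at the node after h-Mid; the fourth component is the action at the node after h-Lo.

Ada has 24 pure strategies: Mid/B/M/w, Mid/B/M/x, Mid/B/M/y, Mid/B/R/w, Mid/B/R/x, Mid/B/R/y, Mid/D/M/w, Mid/D/M/x, Mid/D/M/y, Mid/D/R/w, Mid/D/R/x, Mid/D/R/y, Lo/B/M/w, Lo/B/M/x, Lo/B/M/y, Lo/B/R/w, Lo/B/R/x, Lo/B/R/y, Lo/D/M/w, Lo/D/M/x, Lo/D/M/y, Lo/D/R/w, Lo/D/R/x, Lo/D/R/y. Columns: h, f.
{Mid/B/M/w, Mid/B/M/x, Mid/B/M/y} → row (1,1) (1,5)
{Mid/B/R/w, Mid/B/R/x, Mid/B/R/y} → row (2,5) (1,5)
{Mid/D/M/w, Mid/D/M/x, Mid/D/M/y} → row (1,1) (4,3)
{Mid/D/R/w, Mid/D/R/x, Mid/D/R/y} → row (2,5) (4,3)
{Lo/B/M/w, Lo/B/R/w} → row (6,6) (1,5)
{Lo/B/M/x, Lo/B/R/x} → row (7,7) (1,5)
{Lo/B/M/y, Lo/B/R/y} → row (2,3) (1,5)
{Lo/D/M/w, Lo/D/R/w} → row (6,6) (4,3)
{Lo/D/M/x, Lo/D/R/x} → row (7,7) (4,3)
{Lo/D/M/y, Lo/D/R/y} → row (2,3) (4,3)
That's 10 distinct rows out of 24 strategies.

10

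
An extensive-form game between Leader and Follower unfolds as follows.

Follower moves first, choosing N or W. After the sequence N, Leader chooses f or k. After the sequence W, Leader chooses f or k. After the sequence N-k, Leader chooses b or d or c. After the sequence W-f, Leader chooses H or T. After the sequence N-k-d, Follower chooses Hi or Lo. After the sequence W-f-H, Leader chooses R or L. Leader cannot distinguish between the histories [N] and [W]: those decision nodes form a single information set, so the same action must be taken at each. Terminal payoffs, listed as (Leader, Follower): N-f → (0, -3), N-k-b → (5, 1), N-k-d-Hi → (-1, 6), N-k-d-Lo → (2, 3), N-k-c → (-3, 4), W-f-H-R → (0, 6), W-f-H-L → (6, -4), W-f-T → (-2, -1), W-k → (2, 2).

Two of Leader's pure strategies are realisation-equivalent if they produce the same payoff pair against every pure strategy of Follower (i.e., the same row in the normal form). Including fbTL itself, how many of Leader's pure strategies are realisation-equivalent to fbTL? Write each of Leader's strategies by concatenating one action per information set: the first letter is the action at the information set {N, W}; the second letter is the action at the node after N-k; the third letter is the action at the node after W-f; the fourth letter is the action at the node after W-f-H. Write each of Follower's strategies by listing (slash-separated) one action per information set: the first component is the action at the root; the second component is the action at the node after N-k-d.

Row for fbTL (columns N/Hi, N/Lo, W/Hi, W/Lo): (0,-3) (0,-3) (-2,-1) (-2,-1).
Under fbTL, Leader's choice at the node after N-k and at the node after W-f-H can never be reached regardless of what Follower does, so varying those choices leaves every outcome unchanged.
Holding the reachable choices fixed and varying the unreachable ones freely already gives 3 × 2 = 6 equivalent strategies.
No other strategy reproduces this row, so those 6 are the full class: fbTR, fbTL, fdTR, fdTL, fcTR, fcTL.

6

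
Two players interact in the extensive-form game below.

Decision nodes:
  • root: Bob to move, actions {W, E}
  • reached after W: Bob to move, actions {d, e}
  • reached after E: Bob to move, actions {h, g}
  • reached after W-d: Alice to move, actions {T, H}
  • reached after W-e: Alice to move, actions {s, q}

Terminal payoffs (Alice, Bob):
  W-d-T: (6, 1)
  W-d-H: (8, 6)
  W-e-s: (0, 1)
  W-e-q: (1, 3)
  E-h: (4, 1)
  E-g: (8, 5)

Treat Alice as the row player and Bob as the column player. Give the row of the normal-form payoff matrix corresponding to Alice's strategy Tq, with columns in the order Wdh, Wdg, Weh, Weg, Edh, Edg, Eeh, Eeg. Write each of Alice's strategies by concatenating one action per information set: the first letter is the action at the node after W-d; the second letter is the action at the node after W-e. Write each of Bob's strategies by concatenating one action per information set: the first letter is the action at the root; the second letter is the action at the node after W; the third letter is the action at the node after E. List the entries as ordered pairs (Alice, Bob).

(6,1) (6,1) (1,3) (1,3) (4,1) (8,5) (4,1) (8,5)

vs Wdh: Bob plays W → Bob plays d at [W] → Alice plays T at [W-d] → (6, 1)
vs Wdg: Bob plays W → Bob plays d at [W] → Alice plays T at [W-d] → (6, 1)
vs Weh: Bob plays W → Bob plays e at [W] → Alice plays q at [W-e] → (1, 3)
vs Weg: Bob plays W → Bob plays e at [W] → Alice plays q at [W-e] → (1, 3)
vs Edh: Bob plays E → Bob plays h at [E] → (4, 1)
vs Edg: Bob plays E → Bob plays g at [E] → (8, 5)
vs Eeh: Bob plays E → Bob plays h at [E] → (4, 1)
vs Eeg: Bob plays E → Bob plays g at [E] → (8, 5)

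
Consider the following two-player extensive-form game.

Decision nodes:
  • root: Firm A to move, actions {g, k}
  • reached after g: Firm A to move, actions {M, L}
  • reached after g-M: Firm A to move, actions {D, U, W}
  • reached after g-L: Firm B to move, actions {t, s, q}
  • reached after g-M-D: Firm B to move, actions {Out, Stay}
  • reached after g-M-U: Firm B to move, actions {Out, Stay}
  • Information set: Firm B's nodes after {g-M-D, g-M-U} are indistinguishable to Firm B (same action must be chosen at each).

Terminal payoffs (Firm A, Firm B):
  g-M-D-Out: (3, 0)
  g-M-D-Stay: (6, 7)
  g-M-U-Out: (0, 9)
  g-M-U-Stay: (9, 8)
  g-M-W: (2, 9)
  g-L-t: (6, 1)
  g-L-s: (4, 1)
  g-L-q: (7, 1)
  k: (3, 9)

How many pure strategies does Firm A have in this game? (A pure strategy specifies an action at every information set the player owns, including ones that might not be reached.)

Firm A owns the root with actions {g, k} — two choices.
Firm A owns the node after g with actions {M, L} — two choices.
Firm A owns the node after g-M with actions {D, U, W} — three choices.
A pure strategy fixes one action at each information set independently, so the count is the product 2 × 2 × 3 = 12.
(For reference, Firm B has 6 pure strategies, giving a 12×6 normal-form matrix.)

12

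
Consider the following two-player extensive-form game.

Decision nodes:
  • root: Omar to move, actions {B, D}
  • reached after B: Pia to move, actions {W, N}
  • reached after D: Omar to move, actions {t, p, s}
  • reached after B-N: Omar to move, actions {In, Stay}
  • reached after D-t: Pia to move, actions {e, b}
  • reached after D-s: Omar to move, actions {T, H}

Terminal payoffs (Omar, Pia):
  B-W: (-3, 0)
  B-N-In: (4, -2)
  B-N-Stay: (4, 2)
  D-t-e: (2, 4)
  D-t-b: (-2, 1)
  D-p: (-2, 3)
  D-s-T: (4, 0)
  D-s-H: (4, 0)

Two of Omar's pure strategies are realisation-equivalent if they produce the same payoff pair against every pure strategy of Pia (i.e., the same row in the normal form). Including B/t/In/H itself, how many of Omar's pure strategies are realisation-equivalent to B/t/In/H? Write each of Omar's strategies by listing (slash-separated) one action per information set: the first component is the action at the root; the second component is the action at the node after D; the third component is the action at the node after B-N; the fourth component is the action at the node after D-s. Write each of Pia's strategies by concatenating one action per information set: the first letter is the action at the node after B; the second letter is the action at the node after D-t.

Row for B/t/In/H (columns We, Wb, Ne, Nb): (-3,0) (-3,0) (4,-2) (4,-2).
Under B/t/In/H, Omar's choice at the node after D and at the node after D-s can never be reached regardless of what Pia does, so varying those choices leaves every outcome unchanged.
Holding the reachable choices fixed and varying the unreachable ones freely already gives 3 × 2 = 6 equivalent strategies.
No other strategy reproduces this row, so those 6 are the full class: B/t/In/T, B/t/In/H, B/p/In/T, B/p/In/H, B/s/In/T, B/s/In/H.

6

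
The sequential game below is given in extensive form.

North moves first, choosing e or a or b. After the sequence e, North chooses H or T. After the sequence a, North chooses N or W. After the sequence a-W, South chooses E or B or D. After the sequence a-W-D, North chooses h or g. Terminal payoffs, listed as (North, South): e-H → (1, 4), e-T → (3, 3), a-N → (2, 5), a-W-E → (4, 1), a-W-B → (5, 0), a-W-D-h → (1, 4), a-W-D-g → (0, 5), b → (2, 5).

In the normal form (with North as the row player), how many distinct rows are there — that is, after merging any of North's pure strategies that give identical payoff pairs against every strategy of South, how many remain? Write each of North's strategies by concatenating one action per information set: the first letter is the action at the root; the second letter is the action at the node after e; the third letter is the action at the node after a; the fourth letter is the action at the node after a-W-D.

5

North has 24 pure strategies: eHNh, eHNg, eHWh, eHWg, eTNh, eTNg, eTWh, eTWg, aHNh, aHNg, aHWh, aHWg, aTNh, aTNg, aTWh, aTWg, bHNh, bHNg, bHWh, bHWg, bTNh, bTNg, bTWh, bTWg. Columns: E, B, D.
{eHNh, eHNg, eHWh, eHWg} → row (1,4) (1,4) (1,4)
{eTNh, eTNg, eTWh, eTWg} → row (3,3) (3,3) (3,3)
{aHNh, aHNg, aTNh, aTNg, bHNh, bHNg, bHWh, bHWg, bTNh, bTNg, bTWh, bTWg} → row (2,5) (2,5) (2,5)
{aHWh, aTWh} → row (4,1) (5,0) (1,4)
{aHWg, aTWg} → row (4,1) (5,0) (0,5)
That's 5 distinct rows out of 24 strategies.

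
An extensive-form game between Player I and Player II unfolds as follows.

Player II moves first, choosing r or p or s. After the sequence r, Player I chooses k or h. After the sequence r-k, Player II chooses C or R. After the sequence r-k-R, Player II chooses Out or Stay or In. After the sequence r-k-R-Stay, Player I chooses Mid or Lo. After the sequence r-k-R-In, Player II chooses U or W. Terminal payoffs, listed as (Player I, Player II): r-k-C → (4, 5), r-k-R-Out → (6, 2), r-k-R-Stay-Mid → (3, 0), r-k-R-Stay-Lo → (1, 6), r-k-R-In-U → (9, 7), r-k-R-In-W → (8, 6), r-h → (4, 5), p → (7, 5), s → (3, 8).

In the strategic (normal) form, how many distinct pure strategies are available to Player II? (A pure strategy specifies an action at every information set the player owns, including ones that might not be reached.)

Player II owns the root with actions {r, p, s} — three choices.
Player II owns the node after r-k with actions {C, R} — two choices.
Player II owns the node after r-k-R with actions {Out, Stay, In} — three choices.
Player II owns the node after r-k-R-In with actions {U, W} — two choices.
A pure strategy fixes one action at each information set independently, so the count is the product 3 × 2 × 3 × 2 = 36.
(For reference, Player I has 4 pure strategies, giving a 36×4 normal-form matrix.)

36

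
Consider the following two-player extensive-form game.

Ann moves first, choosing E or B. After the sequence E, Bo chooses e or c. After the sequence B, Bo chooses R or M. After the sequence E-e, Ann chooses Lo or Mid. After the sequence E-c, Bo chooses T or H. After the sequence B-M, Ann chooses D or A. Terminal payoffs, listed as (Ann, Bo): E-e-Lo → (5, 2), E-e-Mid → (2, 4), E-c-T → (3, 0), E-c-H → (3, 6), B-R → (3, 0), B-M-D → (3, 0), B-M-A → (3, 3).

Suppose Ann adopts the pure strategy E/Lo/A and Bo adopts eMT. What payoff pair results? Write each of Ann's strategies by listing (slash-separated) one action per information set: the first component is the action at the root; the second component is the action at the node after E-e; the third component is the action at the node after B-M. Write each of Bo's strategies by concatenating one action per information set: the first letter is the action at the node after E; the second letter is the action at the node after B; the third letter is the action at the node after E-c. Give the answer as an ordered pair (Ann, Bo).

Trace the play path from the root:
  Ann plays E
  Bo plays e at [E]
  Ann plays Lo at [E-e]
→ terminal payoff (5, 2).
(Ann's choice at the node after B-M is never reached on this path, so it doesn't affect the outcome.)

(5, 2)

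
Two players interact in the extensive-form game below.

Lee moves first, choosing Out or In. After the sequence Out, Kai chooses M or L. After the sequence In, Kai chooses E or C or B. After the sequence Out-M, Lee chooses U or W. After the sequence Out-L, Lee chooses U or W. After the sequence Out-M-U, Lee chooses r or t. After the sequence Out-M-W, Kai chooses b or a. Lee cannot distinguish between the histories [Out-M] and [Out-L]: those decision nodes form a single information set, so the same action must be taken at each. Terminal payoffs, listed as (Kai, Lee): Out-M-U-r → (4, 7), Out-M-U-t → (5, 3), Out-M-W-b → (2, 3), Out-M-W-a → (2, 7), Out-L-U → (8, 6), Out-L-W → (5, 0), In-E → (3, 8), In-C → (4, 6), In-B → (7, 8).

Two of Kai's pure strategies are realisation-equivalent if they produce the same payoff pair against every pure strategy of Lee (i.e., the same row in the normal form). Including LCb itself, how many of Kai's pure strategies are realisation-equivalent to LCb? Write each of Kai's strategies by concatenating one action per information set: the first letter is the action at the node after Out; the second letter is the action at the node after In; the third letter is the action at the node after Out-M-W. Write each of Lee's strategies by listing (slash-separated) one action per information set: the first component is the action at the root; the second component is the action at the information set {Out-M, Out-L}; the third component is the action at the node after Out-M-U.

2

Row for LCb (columns Out/U/r, Out/U/t, Out/W/r, Out/W/t, In/U/r, In/U/t, In/W/r, In/W/t): (8,6) (8,6) (5,0) (5,0) (4,6) (4,6) (4,6) (4,6).
Under LCb, Kai's choice at the node after Out-M-W can never be reached regardless of what Lee does, so varying those choices leaves every outcome unchanged.
Holding the reachable choices fixed and varying the unreachable one freely already gives 2 equivalent strategies.
No other strategy reproduces this row, so those 2 are the full class: LCb, LCa.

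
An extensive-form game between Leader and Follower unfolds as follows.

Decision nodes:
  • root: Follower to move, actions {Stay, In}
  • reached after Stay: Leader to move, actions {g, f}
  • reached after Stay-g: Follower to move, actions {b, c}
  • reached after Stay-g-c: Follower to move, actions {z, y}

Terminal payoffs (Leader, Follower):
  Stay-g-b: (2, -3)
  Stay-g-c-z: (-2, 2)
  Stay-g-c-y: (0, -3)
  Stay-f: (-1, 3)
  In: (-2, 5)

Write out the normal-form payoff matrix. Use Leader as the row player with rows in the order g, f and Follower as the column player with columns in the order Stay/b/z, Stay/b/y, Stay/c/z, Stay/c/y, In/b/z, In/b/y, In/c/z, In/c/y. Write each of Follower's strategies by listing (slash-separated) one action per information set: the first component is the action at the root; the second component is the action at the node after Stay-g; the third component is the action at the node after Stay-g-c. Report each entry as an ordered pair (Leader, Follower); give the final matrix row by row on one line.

Row g: Stay/b/z→(2,-3), Stay/b/y→(2,-3), Stay/c/z→(-2,2), Stay/c/y→(0,-3), In/b/z→(-2,5), In/b/y→(-2,5), In/c/z→(-2,5), In/c/y→(-2,5)
Row f: Stay/b/z→(-1,3), Stay/b/y→(-1,3), Stay/c/z→(-1,3), Stay/c/y→(-1,3), In/b/z→(-2,5), In/b/y→(-2,5), In/c/z→(-2,5), In/c/y→(-2,5)

g: (2,-3) (2,-3) (-2,2) (0,-3) (-2,5) (-2,5) (-2,5) (-2,5) | f: (-1,3) (-1,3) (-1,3) (-1,3) (-2,5) (-2,5) (-2,5) (-2,5)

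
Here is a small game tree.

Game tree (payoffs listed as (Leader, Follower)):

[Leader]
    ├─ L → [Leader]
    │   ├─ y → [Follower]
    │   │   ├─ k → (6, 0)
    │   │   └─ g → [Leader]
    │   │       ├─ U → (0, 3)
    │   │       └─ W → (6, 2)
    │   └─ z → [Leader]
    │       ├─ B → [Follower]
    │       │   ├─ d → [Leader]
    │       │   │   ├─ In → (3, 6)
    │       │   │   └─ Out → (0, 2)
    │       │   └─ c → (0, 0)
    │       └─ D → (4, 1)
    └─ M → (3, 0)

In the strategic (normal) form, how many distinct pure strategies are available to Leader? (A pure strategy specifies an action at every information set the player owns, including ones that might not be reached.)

Leader owns the root with actions {L, M} — two choices.
Leader owns the node after L with actions {y, z} — two choices.
Leader owns the node after L-z with actions {B, D} — two choices.
Leader owns the node after L-y-g with actions {U, W} — two choices.
Leader owns the node after L-z-B-d with actions {In, Out} — two choices.
A pure strategy fixes one action at each information set independently, so the count is the product 2 × 2 × 2 × 2 × 2 = 32.

32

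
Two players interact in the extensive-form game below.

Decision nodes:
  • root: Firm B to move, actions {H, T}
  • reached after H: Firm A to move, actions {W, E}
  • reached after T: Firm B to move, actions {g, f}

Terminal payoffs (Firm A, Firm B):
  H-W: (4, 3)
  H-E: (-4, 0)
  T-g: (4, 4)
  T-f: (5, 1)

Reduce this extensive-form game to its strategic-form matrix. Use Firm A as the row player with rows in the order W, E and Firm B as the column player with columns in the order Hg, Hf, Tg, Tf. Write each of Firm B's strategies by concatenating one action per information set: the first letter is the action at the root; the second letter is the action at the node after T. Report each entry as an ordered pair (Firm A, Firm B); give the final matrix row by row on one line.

Row W: Hg→(4,3), Hf→(4,3), Tg→(4,4), Tf→(5,1)
Row E: Hg→(-4,0), Hf→(-4,0), Tg→(4,4), Tf→(5,1)

W: (4,3) (4,3) (4,4) (5,1) | E: (-4,0) (-4,0) (4,4) (5,1)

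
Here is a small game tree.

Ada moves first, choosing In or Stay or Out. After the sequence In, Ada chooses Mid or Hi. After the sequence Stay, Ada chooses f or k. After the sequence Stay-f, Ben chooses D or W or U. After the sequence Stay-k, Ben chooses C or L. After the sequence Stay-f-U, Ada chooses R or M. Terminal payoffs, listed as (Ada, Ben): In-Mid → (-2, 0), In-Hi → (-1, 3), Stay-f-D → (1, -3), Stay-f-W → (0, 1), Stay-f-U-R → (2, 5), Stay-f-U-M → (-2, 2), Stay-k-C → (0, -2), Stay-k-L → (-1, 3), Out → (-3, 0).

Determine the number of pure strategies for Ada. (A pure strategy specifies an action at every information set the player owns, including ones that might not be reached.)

Ada owns the root with actions {In, Stay, Out} — three choices.
Ada owns the node after In with actions {Mid, Hi} — two choices.
Ada owns the node after Stay with actions {f, k} — two choices.
Ada owns the node after Stay-f-U with actions {R, M} — two choices.
A pure strategy fixes one action at each information set independently, so the count is the product 3 × 2 × 2 × 2 = 24.

24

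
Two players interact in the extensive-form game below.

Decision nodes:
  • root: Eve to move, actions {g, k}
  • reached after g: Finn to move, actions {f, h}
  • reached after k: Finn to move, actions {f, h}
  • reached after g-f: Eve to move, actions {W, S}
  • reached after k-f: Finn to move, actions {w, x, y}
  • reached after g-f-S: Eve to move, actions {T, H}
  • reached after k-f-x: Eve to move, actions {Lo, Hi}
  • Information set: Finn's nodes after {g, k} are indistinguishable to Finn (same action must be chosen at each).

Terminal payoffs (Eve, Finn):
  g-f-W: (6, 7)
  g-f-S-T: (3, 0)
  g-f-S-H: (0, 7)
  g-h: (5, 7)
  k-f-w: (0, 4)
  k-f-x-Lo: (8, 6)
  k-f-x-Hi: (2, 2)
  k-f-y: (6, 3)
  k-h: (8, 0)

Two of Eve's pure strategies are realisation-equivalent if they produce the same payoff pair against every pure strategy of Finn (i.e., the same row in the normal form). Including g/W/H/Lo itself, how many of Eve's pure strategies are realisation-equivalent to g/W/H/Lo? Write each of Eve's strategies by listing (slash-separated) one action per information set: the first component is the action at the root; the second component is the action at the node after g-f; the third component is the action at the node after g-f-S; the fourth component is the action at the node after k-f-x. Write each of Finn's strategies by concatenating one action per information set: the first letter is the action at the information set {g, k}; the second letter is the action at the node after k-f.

Row for g/W/H/Lo (columns fw, fx, fy, hw, hx, hy): (6,7) (6,7) (6,7) (5,7) (5,7) (5,7).
Under g/W/H/Lo, Eve's choice at the node after g-f-S and at the node after k-f-x can never be reached regardless of what Finn does, so varying those choices leaves every outcome unchanged.
Holding the reachable choices fixed and varying the unreachable ones freely already gives 2 × 2 = 4 equivalent strategies.
No other strategy reproduces this row, so those 4 are the full class: g/W/T/Lo, g/W/T/Hi, g/W/H/Lo, g/W/H/Hi.

4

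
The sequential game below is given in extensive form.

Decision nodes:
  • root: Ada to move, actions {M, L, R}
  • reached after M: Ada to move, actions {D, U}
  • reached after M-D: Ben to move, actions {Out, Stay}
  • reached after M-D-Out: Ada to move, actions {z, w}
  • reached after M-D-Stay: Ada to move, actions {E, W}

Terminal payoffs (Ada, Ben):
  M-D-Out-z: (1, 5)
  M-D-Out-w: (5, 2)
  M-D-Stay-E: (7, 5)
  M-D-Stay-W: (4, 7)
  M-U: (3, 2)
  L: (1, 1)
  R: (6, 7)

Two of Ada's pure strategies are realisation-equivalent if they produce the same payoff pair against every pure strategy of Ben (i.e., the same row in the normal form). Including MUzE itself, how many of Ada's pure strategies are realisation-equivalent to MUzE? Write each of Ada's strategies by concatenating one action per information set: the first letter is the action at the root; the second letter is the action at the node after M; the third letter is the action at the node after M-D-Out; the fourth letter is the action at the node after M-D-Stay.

4

Row for MUzE (columns Out, Stay): (3,2) (3,2).
Under MUzE, Ada's choice at the node after M-D-Out and at the node after M-D-Stay can never be reached regardless of what Ben does, so varying those choices leaves every outcome unchanged.
Holding the reachable choices fixed and varying the unreachable ones freely already gives 2 × 2 = 4 equivalent strategies.
No other strategy reproduces this row, so those 4 are the full class: MUzE, MUzW, MUwE, MUwW.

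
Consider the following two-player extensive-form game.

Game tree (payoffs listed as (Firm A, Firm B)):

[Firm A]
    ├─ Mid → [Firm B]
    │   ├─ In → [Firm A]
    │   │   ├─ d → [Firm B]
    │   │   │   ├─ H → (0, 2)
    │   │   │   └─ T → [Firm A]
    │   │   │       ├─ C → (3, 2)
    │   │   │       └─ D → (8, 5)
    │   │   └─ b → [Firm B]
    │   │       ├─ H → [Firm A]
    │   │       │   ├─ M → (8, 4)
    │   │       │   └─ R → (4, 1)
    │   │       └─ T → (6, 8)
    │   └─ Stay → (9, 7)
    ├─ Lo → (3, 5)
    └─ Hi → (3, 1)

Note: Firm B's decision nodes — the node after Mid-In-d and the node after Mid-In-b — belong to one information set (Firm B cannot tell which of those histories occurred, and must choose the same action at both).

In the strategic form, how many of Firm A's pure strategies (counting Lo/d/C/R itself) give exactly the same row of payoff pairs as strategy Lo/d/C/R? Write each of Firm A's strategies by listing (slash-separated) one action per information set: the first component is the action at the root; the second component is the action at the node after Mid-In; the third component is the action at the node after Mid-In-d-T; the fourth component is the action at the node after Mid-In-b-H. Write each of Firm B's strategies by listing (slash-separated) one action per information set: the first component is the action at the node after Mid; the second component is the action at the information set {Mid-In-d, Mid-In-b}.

Row for Lo/d/C/R (columns In/H, In/T, Stay/H, Stay/T): (3,5) (3,5) (3,5) (3,5).
Under Lo/d/C/R, Firm A's choice at the node after Mid-In and at the node after Mid-In-d-T and at the node after Mid-In-b-H can never be reached regardless of what Firm B does, so varying those choices leaves every outcome unchanged.
Holding the reachable choices fixed and varying the unreachable ones freely already gives 2 × 2 × 2 = 8 equivalent strategies.
No other strategy reproduces this row, so those 8 are the full class: Lo/d/C/M, Lo/d/C/R, Lo/d/D/M, Lo/d/D/R, Lo/b/C/M, Lo/b/C/R, Lo/b/D/M, Lo/b/D/R.

8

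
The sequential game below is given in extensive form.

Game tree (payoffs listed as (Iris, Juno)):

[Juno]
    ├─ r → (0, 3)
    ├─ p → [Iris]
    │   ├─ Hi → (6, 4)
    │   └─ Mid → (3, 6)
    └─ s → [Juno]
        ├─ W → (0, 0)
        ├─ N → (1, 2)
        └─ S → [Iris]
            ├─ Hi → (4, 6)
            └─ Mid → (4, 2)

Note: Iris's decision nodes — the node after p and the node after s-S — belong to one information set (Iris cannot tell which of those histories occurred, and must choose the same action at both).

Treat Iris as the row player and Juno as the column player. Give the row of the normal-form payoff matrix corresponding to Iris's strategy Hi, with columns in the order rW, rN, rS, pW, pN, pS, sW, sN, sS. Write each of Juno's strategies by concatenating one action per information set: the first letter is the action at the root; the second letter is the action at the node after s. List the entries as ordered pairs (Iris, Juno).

(0,3) (0,3) (0,3) (6,4) (6,4) (6,4) (0,0) (1,2) (4,6)

vs rW: Juno plays r → (0, 3)
vs rN: Juno plays r → (0, 3)
vs rS: Juno plays r → (0, 3)
vs pW: Juno plays p → Iris plays Hi at [p] → (6, 4)
vs pN: Juno plays p → Iris plays Hi at [p] → (6, 4)
vs pS: Juno plays p → Iris plays Hi at [p] → (6, 4)
vs sW: Juno plays s → Juno plays W at [s] → (0, 0)
vs sN: Juno plays s → Juno plays N at [s] → (1, 2)
vs sS: Juno plays s → Juno plays S at [s] → Iris plays Hi at [s-S] → (4, 6)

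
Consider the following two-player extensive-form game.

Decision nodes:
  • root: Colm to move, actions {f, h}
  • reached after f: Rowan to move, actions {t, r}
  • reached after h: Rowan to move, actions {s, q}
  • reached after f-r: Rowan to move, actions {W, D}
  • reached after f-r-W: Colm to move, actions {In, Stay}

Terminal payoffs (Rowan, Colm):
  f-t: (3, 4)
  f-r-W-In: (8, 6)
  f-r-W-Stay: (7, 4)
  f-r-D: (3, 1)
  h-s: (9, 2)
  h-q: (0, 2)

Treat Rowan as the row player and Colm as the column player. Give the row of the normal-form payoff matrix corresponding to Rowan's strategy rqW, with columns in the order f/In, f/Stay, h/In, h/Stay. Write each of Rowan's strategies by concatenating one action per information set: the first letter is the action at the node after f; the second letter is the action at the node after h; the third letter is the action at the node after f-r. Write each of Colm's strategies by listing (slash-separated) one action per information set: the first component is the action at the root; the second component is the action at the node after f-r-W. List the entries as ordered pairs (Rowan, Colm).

vs f/In: Colm plays f → Rowan plays r at [f] → Rowan plays W at [f-r] → Colm plays In at [f-r-W] → (8, 6)
vs f/Stay: Colm plays f → Rowan plays r at [f] → Rowan plays W at [f-r] → Colm plays Stay at [f-r-W] → (7, 4)
vs h/In: Colm plays h → Rowan plays q at [h] → (0, 2)
vs h/Stay: Colm plays h → Rowan plays q at [h] → (0, 2)

(8,6) (7,4) (0,2) (0,2)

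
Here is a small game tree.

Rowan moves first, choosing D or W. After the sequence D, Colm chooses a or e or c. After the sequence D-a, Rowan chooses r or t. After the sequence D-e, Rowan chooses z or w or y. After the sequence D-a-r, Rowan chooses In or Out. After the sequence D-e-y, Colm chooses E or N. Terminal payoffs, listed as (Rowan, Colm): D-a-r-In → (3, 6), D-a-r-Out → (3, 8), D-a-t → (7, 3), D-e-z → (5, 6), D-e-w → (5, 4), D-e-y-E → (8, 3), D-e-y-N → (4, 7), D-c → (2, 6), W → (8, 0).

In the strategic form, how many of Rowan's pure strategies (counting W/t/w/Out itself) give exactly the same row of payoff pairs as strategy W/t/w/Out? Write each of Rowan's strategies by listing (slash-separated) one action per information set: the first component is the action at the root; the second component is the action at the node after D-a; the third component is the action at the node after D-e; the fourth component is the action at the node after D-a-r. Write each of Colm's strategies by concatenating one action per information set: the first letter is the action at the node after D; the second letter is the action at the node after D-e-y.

Row for W/t/w/Out (columns aE, aN, eE, eN, cE, cN): (8,0) (8,0) (8,0) (8,0) (8,0) (8,0).
Under W/t/w/Out, Rowan's choice at the node after D-a and at the node after D-e and at the node after D-a-r can never be reached regardless of what Colm does, so varying those choices leaves every outcome unchanged.
Holding the reachable choices fixed and varying the unreachable ones freely already gives 2 × 3 × 2 = 12 equivalent strategies.
No other strategy reproduces this row, so those 12 are the full class: W/r/z/In, W/r/z/Out, W/r/w/In, W/r/w/Out, W/r/y/In, W/r/y/Out, W/t/z/In, W/t/z/Out, W/t/w/In, W/t/w/Out, W/t/y/In, W/t/y/Out.

12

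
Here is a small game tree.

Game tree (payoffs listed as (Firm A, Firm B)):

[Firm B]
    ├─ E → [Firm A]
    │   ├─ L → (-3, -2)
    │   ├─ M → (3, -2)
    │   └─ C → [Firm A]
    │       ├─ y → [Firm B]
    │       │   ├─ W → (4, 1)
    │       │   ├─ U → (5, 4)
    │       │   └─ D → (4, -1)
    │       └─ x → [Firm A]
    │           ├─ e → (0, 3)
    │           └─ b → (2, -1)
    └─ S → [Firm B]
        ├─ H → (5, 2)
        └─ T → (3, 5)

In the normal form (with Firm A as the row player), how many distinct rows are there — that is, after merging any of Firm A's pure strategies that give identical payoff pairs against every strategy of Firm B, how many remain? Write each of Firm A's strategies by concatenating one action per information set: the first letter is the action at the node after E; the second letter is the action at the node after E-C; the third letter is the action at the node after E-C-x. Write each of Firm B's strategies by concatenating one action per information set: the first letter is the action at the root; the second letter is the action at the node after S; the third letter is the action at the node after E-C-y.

5

Firm A has 12 pure strategies: Lye, Lyb, Lxe, Lxb, Mye, Myb, Mxe, Mxb, Cye, Cyb, Cxe, Cxb. Columns: EHW, EHU, EHD, ETW, ETU, ETD, SHW, SHU, SHD, STW, STU, STD.
{Lye, Lyb, Lxe, Lxb} → row (-3,-2) (-3,-2) (-3,-2) (-3,-2) (-3,-2) (-3,-2) (5,2) (5,2) (5,2) (3,5) (3,5) (3,5)
{Mye, Myb, Mxe, Mxb} → row (3,-2) (3,-2) (3,-2) (3,-2) (3,-2) (3,-2) (5,2) (5,2) (5,2) (3,5) (3,5) (3,5)
{Cye, Cyb} → row (4,1) (5,4) (4,-1) (4,1) (5,4) (4,-1) (5,2) (5,2) (5,2) (3,5) (3,5) (3,5)
{Cxe} → row (0,3) (0,3) (0,3) (0,3) (0,3) (0,3) (5,2) (5,2) (5,2) (3,5) (3,5) (3,5)
{Cxb} → row (2,-1) (2,-1) (2,-1) (2,-1) (2,-1) (2,-1) (5,2) (5,2) (5,2) (3,5) (3,5) (3,5)
That's 5 distinct rows out of 12 strategies.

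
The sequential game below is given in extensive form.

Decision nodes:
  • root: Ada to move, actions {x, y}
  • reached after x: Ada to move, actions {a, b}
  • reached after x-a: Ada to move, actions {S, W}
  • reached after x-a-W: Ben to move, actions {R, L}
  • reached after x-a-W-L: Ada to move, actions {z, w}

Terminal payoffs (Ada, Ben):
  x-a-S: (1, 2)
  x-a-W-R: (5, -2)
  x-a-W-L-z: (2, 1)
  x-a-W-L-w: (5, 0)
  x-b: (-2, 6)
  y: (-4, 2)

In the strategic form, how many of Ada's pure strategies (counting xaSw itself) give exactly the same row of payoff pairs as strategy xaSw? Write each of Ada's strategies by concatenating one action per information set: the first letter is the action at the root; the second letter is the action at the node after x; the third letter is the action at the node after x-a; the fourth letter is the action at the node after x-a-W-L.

Row for xaSw (columns R, L): (1,2) (1,2).
Under xaSw, Ada's choice at the node after x-a-W-L can never be reached regardless of what Ben does, so varying those choices leaves every outcome unchanged.
Holding the reachable choices fixed and varying the unreachable one freely already gives 2 equivalent strategies.
No other strategy reproduces this row, so those 2 are the full class: xaSz, xaSw.

2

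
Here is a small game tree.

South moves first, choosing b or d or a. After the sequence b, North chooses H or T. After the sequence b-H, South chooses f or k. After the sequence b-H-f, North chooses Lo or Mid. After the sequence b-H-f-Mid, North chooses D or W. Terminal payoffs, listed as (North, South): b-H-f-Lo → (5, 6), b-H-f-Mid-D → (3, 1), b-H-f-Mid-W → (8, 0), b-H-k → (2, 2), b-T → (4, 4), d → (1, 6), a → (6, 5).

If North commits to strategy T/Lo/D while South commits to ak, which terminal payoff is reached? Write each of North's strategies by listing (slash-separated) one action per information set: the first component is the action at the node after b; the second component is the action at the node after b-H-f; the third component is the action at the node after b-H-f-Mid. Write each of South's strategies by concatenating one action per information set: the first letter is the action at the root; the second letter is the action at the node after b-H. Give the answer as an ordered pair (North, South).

Trace the play path from the root:
  South plays a
→ terminal payoff (6, 5).
(North's choice at the node after b is never reached on this path, so it doesn't affect the outcome.)

(6, 5)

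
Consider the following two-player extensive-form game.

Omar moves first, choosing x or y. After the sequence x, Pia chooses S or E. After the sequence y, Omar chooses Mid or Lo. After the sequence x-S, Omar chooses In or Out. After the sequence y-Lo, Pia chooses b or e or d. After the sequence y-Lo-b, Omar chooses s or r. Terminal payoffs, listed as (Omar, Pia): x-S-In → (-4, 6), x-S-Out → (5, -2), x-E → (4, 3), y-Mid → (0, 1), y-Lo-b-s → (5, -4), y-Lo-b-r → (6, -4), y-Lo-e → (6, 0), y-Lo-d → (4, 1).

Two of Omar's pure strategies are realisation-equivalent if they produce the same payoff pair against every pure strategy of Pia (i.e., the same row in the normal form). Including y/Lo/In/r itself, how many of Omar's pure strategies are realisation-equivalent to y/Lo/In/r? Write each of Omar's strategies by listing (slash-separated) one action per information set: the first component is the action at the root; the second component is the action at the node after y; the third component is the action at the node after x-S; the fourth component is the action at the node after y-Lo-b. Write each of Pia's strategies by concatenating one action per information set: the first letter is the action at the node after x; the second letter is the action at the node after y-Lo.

Row for y/Lo/In/r (columns Sb, Se, Sd, Eb, Ee, Ed): (6,-4) (6,0) (4,1) (6,-4) (6,0) (4,1).
Under y/Lo/In/r, Omar's choice at the node after x-S can never be reached regardless of what Pia does, so varying those choices leaves every outcome unchanged.
Holding the reachable choices fixed and varying the unreachable one freely already gives 2 equivalent strategies.
No other strategy reproduces this row, so those 2 are the full class: y/Lo/In/r, y/Lo/Out/r.

2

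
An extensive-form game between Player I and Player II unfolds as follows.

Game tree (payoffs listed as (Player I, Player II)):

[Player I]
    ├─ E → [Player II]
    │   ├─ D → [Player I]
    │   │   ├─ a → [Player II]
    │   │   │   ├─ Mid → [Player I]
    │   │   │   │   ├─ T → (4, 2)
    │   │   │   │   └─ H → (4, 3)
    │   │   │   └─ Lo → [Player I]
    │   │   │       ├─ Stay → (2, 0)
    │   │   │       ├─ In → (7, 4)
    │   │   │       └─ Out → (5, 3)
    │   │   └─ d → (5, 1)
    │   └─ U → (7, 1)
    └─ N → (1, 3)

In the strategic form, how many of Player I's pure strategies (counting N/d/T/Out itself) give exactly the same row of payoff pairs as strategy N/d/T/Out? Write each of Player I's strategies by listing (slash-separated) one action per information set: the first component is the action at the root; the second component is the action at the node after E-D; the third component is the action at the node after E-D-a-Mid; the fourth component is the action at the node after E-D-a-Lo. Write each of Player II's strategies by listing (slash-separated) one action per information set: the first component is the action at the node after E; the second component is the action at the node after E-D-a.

12

Row for N/d/T/Out (columns D/Mid, D/Lo, U/Mid, U/Lo): (1,3) (1,3) (1,3) (1,3).
Under N/d/T/Out, Player I's choice at the node after E-D and at the node after E-D-a-Mid and at the node after E-D-a-Lo can never be reached regardless of what Player II does, so varying those choices leaves every outcome unchanged.
Holding the reachable choices fixed and varying the unreachable ones freely already gives 2 × 2 × 3 = 12 equivalent strategies.
No other strategy reproduces this row, so those 12 are the full class: N/a/T/Stay, N/a/T/In, N/a/T/Out, N/a/H/Stay, N/a/H/In, N/a/H/Out, N/d/T/Stay, N/d/T/In, N/d/T/Out, N/d/H/Stay, N/d/H/In, N/d/H/Out.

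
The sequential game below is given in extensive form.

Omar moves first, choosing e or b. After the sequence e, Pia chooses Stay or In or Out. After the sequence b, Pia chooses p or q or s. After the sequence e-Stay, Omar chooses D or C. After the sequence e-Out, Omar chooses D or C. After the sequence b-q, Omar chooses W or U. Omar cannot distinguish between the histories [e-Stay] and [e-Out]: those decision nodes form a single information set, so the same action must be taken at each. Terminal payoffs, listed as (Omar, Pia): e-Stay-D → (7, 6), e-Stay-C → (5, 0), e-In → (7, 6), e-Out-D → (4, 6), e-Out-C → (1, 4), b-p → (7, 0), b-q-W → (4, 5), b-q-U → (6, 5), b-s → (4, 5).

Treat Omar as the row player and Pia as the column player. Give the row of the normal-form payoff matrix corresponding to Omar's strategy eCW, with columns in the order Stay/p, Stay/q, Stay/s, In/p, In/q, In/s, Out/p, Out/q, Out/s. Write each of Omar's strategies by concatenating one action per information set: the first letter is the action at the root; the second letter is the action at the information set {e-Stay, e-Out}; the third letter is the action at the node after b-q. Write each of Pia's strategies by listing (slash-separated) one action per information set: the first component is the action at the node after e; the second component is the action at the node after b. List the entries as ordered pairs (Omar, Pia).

(5,0) (5,0) (5,0) (7,6) (7,6) (7,6) (1,4) (1,4) (1,4)

vs Stay/p: Omar plays e → Pia plays Stay at [e] → Omar plays C at [e-Stay] → (5, 0)
vs Stay/q: Omar plays e → Pia plays Stay at [e] → Omar plays C at [e-Stay] → (5, 0)
vs Stay/s: Omar plays e → Pia plays Stay at [e] → Omar plays C at [e-Stay] → (5, 0)
vs In/p: Omar plays e → Pia plays In at [e] → (7, 6)
vs In/q: Omar plays e → Pia plays In at [e] → (7, 6)
vs In/s: Omar plays e → Pia plays In at [e] → (7, 6)
vs Out/p: Omar plays e → Pia plays Out at [e] → Omar plays C at [e-Out] → (1, 4)
vs Out/q: Omar plays e → Pia plays Out at [e] → Omar plays C at [e-Out] → (1, 4)
vs Out/s: Omar plays e → Pia plays Out at [e] → Omar plays C at [e-Out] → (1, 4)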